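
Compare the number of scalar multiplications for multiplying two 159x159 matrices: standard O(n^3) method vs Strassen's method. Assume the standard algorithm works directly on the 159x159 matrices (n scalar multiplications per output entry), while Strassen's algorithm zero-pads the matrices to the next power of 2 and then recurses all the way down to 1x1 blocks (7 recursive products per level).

Matrix multiplication for 159x159 matrices:

Strassen's algorithm requires power-of-2 dimensions. Pad 159x159 to 256x256 (next power of 2).

Standard algorithm: 159^3 = 4019679 multiplications
Strassen's algorithm: 7^(log2(256)) = 7^8 = 5764801 multiplications
Difference: 4019679 - 5764801 = -1745122 (Strassen uses MORE here due to padding overhead — for small or just-over-power-of-2 n, padding can outweigh the per-level savings)

Standard: 4019679 multiplications (159^3). Strassen: 5764801 multiplications (7^8, after padding to 256x256). Strassen reduces 8 recursive multiplications to 7 at each level.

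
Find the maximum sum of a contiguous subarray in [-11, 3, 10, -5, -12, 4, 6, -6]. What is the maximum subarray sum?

Using Kadane's algorithm on [-11, 3, 10, -5, -12, 4, 6, -6]:

Scanning through the array:
Position 1 (value 3): max_ending_here = 3, max_so_far = 3
Position 2 (value 10): max_ending_here = 13, max_so_far = 13
Position 3 (value -5): max_ending_here = 8, max_so_far = 13
Position 4 (value -12): max_ending_here = -4, max_so_far = 13
Position 5 (value 4): max_ending_here = 4, max_so_far = 13
Position 6 (value 6): max_ending_here = 10, max_so_far = 13
Position 7 (value -6): max_ending_here = 4, max_so_far = 13

Maximum subarray: [3, 10]
Maximum sum: 13

The maximum subarray is [3, 10] with sum 13. This subarray runs from index 1 to index 2.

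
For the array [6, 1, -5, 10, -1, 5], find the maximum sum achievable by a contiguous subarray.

Using Kadane's algorithm on [6, 1, -5, 10, -1, 5]:

Scanning through the array:
Position 1 (value 1): max_ending_here = 7, max_so_far = 7
Position 2 (value -5): max_ending_here = 2, max_so_far = 7
Position 3 (value 10): max_ending_here = 12, max_so_far = 12
Position 4 (value -1): max_ending_here = 11, max_so_far = 12
Position 5 (value 5): max_ending_here = 16, max_so_far = 16

Maximum subarray: [6, 1, -5, 10, -1, 5]
Maximum sum: 16

The maximum subarray is [6, 1, -5, 10, -1, 5] with sum 16. This subarray runs from index 0 to index 5.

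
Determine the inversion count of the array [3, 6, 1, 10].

Finding inversions in [3, 6, 1, 10]:

(0, 2): arr[0]=3 > arr[2]=1
(1, 2): arr[1]=6 > arr[2]=1

Total inversions: 2

The array has 2 inversion(s): (0,2), (1,2). Each pair (i,j) satisfies i < j and arr[i] > arr[j].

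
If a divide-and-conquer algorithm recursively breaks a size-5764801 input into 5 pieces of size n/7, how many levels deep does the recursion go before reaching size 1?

For divide and conquer with division factor 7:

Problem sizes at each level:
Level 0: 5764801
Level 1: 823543
Level 2: 117649
Level 3: 16807
Level 4: 2401
Level 5: 343
Level 6: 49
Level 7: 7
Level 8: 1

The root is level 0 and the size-1 base case is level 8 (the tree spans levels 0 through 8, i.e. 9 levels counting the root), so the depth is the number of divisions: log_7(5764801) = 8

The recursion tree depth is log_7(5764801) = 8. At each level, the problem size is divided by 7, so it takes 8 divisions to reduce to a base case of size 1. The algorithm makes 5 recursive calls at each level.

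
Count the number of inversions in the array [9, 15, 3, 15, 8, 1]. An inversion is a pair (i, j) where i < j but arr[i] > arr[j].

Finding inversions in [9, 15, 3, 15, 8, 1]:

(0, 2): arr[0]=9 > arr[2]=3
(0, 4): arr[0]=9 > arr[4]=8
(0, 5): arr[0]=9 > arr[5]=1
(1, 2): arr[1]=15 > arr[2]=3
(1, 4): arr[1]=15 > arr[4]=8
(1, 5): arr[1]=15 > arr[5]=1
(2, 5): arr[2]=3 > arr[5]=1
(3, 4): arr[3]=15 > arr[4]=8
(3, 5): arr[3]=15 > arr[5]=1
(4, 5): arr[4]=8 > arr[5]=1

Total inversions: 10

The array has 10 inversion(s): (0,2), (0,4), (0,5), (1,2), (1,4), (1,5), (2,5), (3,4), (3,5), (4,5). Each pair (i,j) satisfies i < j and arr[i] > arr[j].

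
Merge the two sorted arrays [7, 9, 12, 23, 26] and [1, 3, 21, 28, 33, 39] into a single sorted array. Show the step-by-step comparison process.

Merging process:

Compare 7 vs 1: take 1 from right. Merged: [1]
Compare 7 vs 3: take 3 from right. Merged: [1, 3]
Compare 7 vs 21: take 7 from left. Merged: [1, 3, 7]
Compare 9 vs 21: take 9 from left. Merged: [1, 3, 7, 9]
Compare 12 vs 21: take 12 from left. Merged: [1, 3, 7, 9, 12]
Compare 23 vs 21: take 21 from right. Merged: [1, 3, 7, 9, 12, 21]
Compare 23 vs 28: take 23 from left. Merged: [1, 3, 7, 9, 12, 21, 23]
Compare 26 vs 28: take 26 from left. Merged: [1, 3, 7, 9, 12, 21, 23, 26]
Append remaining from right: [28, 33, 39]. Merged: [1, 3, 7, 9, 12, 21, 23, 26, 28, 33, 39]

Final merged array: [1, 3, 7, 9, 12, 21, 23, 26, 28, 33, 39]
Total comparisons: 8

The merged array is [1, 3, 7, 9, 12, 21, 23, 26, 28, 33, 39], requiring 8 comparisons. The merge step runs in O(n) time where n is the total number of elements.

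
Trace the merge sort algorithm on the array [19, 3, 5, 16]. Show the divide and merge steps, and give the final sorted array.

Merge sort trace:

Split: [19, 3, 5, 16] -> [19, 3] and [5, 16]
  Split: [19, 3] -> [19] and [3]
  Merge: [19] + [3] -> [3, 19]
  Split: [5, 16] -> [5] and [16]
  Merge: [5] + [16] -> [5, 16]
Merge: [3, 19] + [5, 16] -> [3, 5, 16, 19]

Final sorted array: [3, 5, 16, 19]

The merge sort proceeds by recursively splitting the array and merging sorted halves.
After all merges, the sorted array is [3, 5, 16, 19].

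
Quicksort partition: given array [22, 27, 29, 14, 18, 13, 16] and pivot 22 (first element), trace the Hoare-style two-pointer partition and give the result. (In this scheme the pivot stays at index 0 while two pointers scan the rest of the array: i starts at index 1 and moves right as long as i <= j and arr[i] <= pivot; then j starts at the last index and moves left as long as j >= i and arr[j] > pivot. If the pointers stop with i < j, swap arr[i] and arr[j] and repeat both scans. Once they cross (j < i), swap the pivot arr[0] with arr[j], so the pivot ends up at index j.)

Hoare-style two-pointer partition with pivot = 22:

Initial array: [22, 27, 29, 14, 18, 13, 16]

Pointers start at i = 1, j = 6.
i stops at index 1 (arr[1]=27 > 22), j stops at index 6 (arr[6]=16 <= 22): swap arr[1] and arr[6], array becomes [22, 16, 29, 14, 18, 13, 27]
i stops at index 2 (arr[2]=29 > 22), j stops at index 5 (arr[5]=13 <= 22): swap arr[2] and arr[5], array becomes [22, 16, 13, 14, 18, 29, 27]
i ends at 5, j ends at 4: the pointers have crossed (j < i), so scanning stops.

Swap pivot arr[0] with arr[4] to place pivot at position 4: [18, 16, 13, 14, 22, 29, 27]
Pivot position: 4

After partitioning with pivot 22, the array becomes [18, 16, 13, 14, 22, 29, 27]. The pivot is placed at index 4. All elements to the left of the pivot are <= 22, and all elements to the right are > 22.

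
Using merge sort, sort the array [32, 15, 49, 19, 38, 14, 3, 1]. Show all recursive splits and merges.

Merge sort trace:

Split: [32, 15, 49, 19, 38, 14, 3, 1] -> [32, 15, 49, 19] and [38, 14, 3, 1]
  Split: [32, 15, 49, 19] -> [32, 15] and [49, 19]
    Split: [32, 15] -> [32] and [15]
    Merge: [32] + [15] -> [15, 32]
    Split: [49, 19] -> [49] and [19]
    Merge: [49] + [19] -> [19, 49]
  Merge: [15, 32] + [19, 49] -> [15, 19, 32, 49]
  Split: [38, 14, 3, 1] -> [38, 14] and [3, 1]
    Split: [38, 14] -> [38] and [14]
    Merge: [38] + [14] -> [14, 38]
    Split: [3, 1] -> [3] and [1]
    Merge: [3] + [1] -> [1, 3]
  Merge: [14, 38] + [1, 3] -> [1, 3, 14, 38]
Merge: [15, 19, 32, 49] + [1, 3, 14, 38] -> [1, 3, 14, 15, 19, 32, 38, 49]

Final sorted array: [1, 3, 14, 15, 19, 32, 38, 49]

The merge sort proceeds by recursively splitting the array and merging sorted halves.
After all merges, the sorted array is [1, 3, 14, 15, 19, 32, 38, 49].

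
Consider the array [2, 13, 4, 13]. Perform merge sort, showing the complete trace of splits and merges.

Merge sort trace:

Split: [2, 13, 4, 13] -> [2, 13] and [4, 13]
  Split: [2, 13] -> [2] and [13]
  Merge: [2] + [13] -> [2, 13]
  Split: [4, 13] -> [4] and [13]
  Merge: [4] + [13] -> [4, 13]
Merge: [2, 13] + [4, 13] -> [2, 4, 13, 13]

Final sorted array: [2, 4, 13, 13]

The merge sort proceeds by recursively splitting the array and merging sorted halves.
After all merges, the sorted array is [2, 4, 13, 13].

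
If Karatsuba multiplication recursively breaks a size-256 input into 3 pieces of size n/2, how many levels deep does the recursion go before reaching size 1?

For divide and conquer with division factor 2:

Problem sizes at each level:
Level 0: 256
Level 1: 128
Level 2: 64
Level 3: 32
Level 4: 16
Level 5: 8
Level 6: 4
Level 7: 2
Level 8: 1

The root is level 0 and the size-1 base case is level 8 (the tree spans levels 0 through 8, i.e. 9 levels counting the root), so the depth is the number of divisions: log_2(256) = 8

The recursion tree depth is log_2(256) = 8. At each level, the problem size is divided by 2, so it takes 8 divisions to reduce to a base case of size 1. The algorithm makes 3 recursive calls at each level.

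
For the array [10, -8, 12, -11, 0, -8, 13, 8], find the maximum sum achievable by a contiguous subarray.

Using Kadane's algorithm on [10, -8, 12, -11, 0, -8, 13, 8]:

Scanning through the array:
Position 1 (value -8): max_ending_here = 2, max_so_far = 10
Position 2 (value 12): max_ending_here = 14, max_so_far = 14
Position 3 (value -11): max_ending_here = 3, max_so_far = 14
Position 4 (value 0): max_ending_here = 3, max_so_far = 14
Position 5 (value -8): max_ending_here = -5, max_so_far = 14
Position 6 (value 13): max_ending_here = 13, max_so_far = 14
Position 7 (value 8): max_ending_here = 21, max_so_far = 21

Maximum subarray: [13, 8]
Maximum sum: 21

The maximum subarray is [13, 8] with sum 21. This subarray runs from index 6 to index 7.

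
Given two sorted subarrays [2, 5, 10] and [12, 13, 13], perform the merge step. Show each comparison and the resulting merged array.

Merging process:

Compare 2 vs 12: take 2 from left. Merged: [2]
Compare 5 vs 12: take 5 from left. Merged: [2, 5]
Compare 10 vs 12: take 10 from left. Merged: [2, 5, 10]
Append remaining from right: [12, 13, 13]. Merged: [2, 5, 10, 12, 13, 13]

Final merged array: [2, 5, 10, 12, 13, 13]
Total comparisons: 3

The merged array is [2, 5, 10, 12, 13, 13], requiring 3 comparisons. The merge step runs in O(n) time where n is the total number of elements.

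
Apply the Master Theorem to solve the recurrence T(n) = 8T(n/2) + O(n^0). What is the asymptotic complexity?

Master Theorem for T(n) = 8T(n/2) + O(n^0):

a = 8, b = 2, c = 0
log_b(a) = log_2(8) = 3.0000

Case 1: c = 0 < log_2(8) = 3.0000
T(n) = O(n^(log_2 8)) = O(n^3)

For T(n) = 8T(n/2) + O(n^0): log_2(8) = 3.0000. This is Case 1 of the Master Theorem (c < log_b(a), work dominated by leaves), giving O(n^3).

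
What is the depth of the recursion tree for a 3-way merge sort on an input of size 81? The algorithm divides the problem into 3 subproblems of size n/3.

For divide and conquer with division factor 3:

Problem sizes at each level:
Level 0: 81
Level 1: 27
Level 2: 9
Level 3: 3
Level 4: 1

The root is level 0 and the size-1 base case is level 4 (the tree spans levels 0 through 4, i.e. 5 levels counting the root), so the depth is the number of divisions: log_3(81) = 4

The recursion tree depth is log_3(81) = 4. At each level, the problem size is divided by 3, so it takes 4 divisions to reduce to a base case of size 1. The algorithm makes 3 recursive calls at each level.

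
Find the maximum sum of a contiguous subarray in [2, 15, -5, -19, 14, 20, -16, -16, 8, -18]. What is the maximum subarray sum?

Using Kadane's algorithm on [2, 15, -5, -19, 14, 20, -16, -16, 8, -18]:

Scanning through the array:
Position 1 (value 15): max_ending_here = 17, max_so_far = 17
Position 2 (value -5): max_ending_here = 12, max_so_far = 17
Position 3 (value -19): max_ending_here = -7, max_so_far = 17
Position 4 (value 14): max_ending_here = 14, max_so_far = 17
Position 5 (value 20): max_ending_here = 34, max_so_far = 34
Position 6 (value -16): max_ending_here = 18, max_so_far = 34
Position 7 (value -16): max_ending_here = 2, max_so_far = 34
Position 8 (value 8): max_ending_here = 10, max_so_far = 34
Position 9 (value -18): max_ending_here = -8, max_so_far = 34

Maximum subarray: [14, 20]
Maximum sum: 34

The maximum subarray is [14, 20] with sum 34. This subarray runs from index 4 to index 5.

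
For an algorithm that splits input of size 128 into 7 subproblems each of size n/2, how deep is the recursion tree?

For divide and conquer with division factor 2:

Problem sizes at each level:
Level 0: 128
Level 1: 64
Level 2: 32
Level 3: 16
Level 4: 8
Level 5: 4
Level 6: 2
Level 7: 1

The root is level 0 and the size-1 base case is level 7 (the tree spans levels 0 through 7, i.e. 8 levels counting the root), so the depth is the number of divisions: log_2(128) = 7

The recursion tree depth is log_2(128) = 7. At each level, the problem size is divided by 2, so it takes 7 divisions to reduce to a base case of size 1. The algorithm makes 7 recursive calls at each level.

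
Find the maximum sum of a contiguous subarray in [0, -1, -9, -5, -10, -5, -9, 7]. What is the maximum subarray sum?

Using Kadane's algorithm on [0, -1, -9, -5, -10, -5, -9, 7]:

Scanning through the array:
Position 1 (value -1): max_ending_here = -1, max_so_far = 0
Position 2 (value -9): max_ending_here = -9, max_so_far = 0
Position 3 (value -5): max_ending_here = -5, max_so_far = 0
Position 4 (value -10): max_ending_here = -10, max_so_far = 0
Position 5 (value -5): max_ending_here = -5, max_so_far = 0
Position 6 (value -9): max_ending_here = -9, max_so_far = 0
Position 7 (value 7): max_ending_here = 7, max_so_far = 7

Maximum subarray: [7]
Maximum sum: 7

The maximum subarray is [7] with sum 7. This subarray runs from index 7 to index 7.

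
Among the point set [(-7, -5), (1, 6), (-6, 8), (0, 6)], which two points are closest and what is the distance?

Computing all pairwise distances among 4 points:

d((-7, -5), (1, 6)) = 13.6015
d((-7, -5), (-6, 8)) = 13.0384
d((-7, -5), (0, 6)) = 13.0384
d((1, 6), (-6, 8)) = 7.2801
d((1, 6), (0, 6)) = 1.0 <-- minimum
d((-6, 8), (0, 6)) = 6.3246

Closest pair: (1, 6) and (0, 6) with distance 1.0

The closest pair is (1, 6) and (0, 6) with Euclidean distance 1.0. For 4 points, brute-force pairwise comparison is shown above. For large n, the divide-and-conquer algorithm (sort by x, recurse on halves, check the dividing strip) achieves O(n log n).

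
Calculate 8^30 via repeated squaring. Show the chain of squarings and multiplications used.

Computing 8^30 by squaring (build up from 8^1; each line after the first costs one multiplication):

8^1 = 8
8^2 = (8^1)^2 = 8^2 = 64
8^3 = 8 * 8^2 = 8 * 64 = 512
8^6 = (8^3)^2 = 512^2 = 262144
8^7 = 8 * 8^6 = 8 * 262144 = 2097152
8^14 = (8^7)^2 = 2097152^2 = 4398046511104
8^15 = 8 * 8^14 = 8 * 4398046511104 = 35184372088832
8^30 = (8^15)^2 = 35184372088832^2 = 1237940039285380274899124224

Result: 1237940039285380274899124224
Multiplications needed: 7 (7 lines after 8^1)

8^30 = 1237940039285380274899124224. Using exponentiation by squaring, this requires 7 multiplications. The key idea: if the exponent is even, square the half-power; if odd, multiply by the base once.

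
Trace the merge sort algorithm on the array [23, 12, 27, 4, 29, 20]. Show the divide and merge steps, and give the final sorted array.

Merge sort trace:

Split: [23, 12, 27, 4, 29, 20] -> [23, 12, 27] and [4, 29, 20]
  Split: [23, 12, 27] -> [23] and [12, 27]
    Split: [12, 27] -> [12] and [27]
    Merge: [12] + [27] -> [12, 27]
  Merge: [23] + [12, 27] -> [12, 23, 27]
  Split: [4, 29, 20] -> [4] and [29, 20]
    Split: [29, 20] -> [29] and [20]
    Merge: [29] + [20] -> [20, 29]
  Merge: [4] + [20, 29] -> [4, 20, 29]
Merge: [12, 23, 27] + [4, 20, 29] -> [4, 12, 20, 23, 27, 29]

Final sorted array: [4, 12, 20, 23, 27, 29]

The merge sort proceeds by recursively splitting the array and merging sorted halves.
After all merges, the sorted array is [4, 12, 20, 23, 27, 29].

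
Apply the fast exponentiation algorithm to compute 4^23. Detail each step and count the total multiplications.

Computing 4^23 by squaring (build up from 4^1; each line after the first costs one multiplication):

4^1 = 4
4^2 = (4^1)^2 = 4^2 = 16
4^4 = (4^2)^2 = 16^2 = 256
4^5 = 4 * 4^4 = 4 * 256 = 1024
4^10 = (4^5)^2 = 1024^2 = 1048576
4^11 = 4 * 4^10 = 4 * 1048576 = 4194304
4^22 = (4^11)^2 = 4194304^2 = 17592186044416
4^23 = 4 * 4^22 = 4 * 17592186044416 = 70368744177664

Result: 70368744177664
Multiplications needed: 7 (7 lines after 4^1)

4^23 = 70368744177664. Using exponentiation by squaring, this requires 7 multiplications. The key idea: if the exponent is even, square the half-power; if odd, multiply by the base once.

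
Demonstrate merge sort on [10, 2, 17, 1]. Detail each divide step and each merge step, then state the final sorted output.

Merge sort trace:

Split: [10, 2, 17, 1] -> [10, 2] and [17, 1]
  Split: [10, 2] -> [10] and [2]
  Merge: [10] + [2] -> [2, 10]
  Split: [17, 1] -> [17] and [1]
  Merge: [17] + [1] -> [1, 17]
Merge: [2, 10] + [1, 17] -> [1, 2, 10, 17]

Final sorted array: [1, 2, 10, 17]

The merge sort proceeds by recursively splitting the array and merging sorted halves.
After all merges, the sorted array is [1, 2, 10, 17].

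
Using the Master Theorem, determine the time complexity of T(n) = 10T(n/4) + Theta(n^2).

Master Theorem for T(n) = 10T(n/4) + O(n^2):

a = 10, b = 4, c = 2
log_b(a) = log_4(10) = 1.6610

Case 3: c = 2 > log_4(10) = 1.6610
T(n) = O(n^2) = O(n^2)

For T(n) = 10T(n/4) + O(n^2): log_4(10) = 1.6610. This is Case 3 of the Master Theorem (c > log_b(a), work dominated by root), giving O(n^2).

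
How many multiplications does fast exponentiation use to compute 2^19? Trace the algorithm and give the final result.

Computing 2^19 by squaring (build up from 2^1; each line after the first costs one multiplication):

2^1 = 2
2^2 = (2^1)^2 = 2^2 = 4
2^4 = (2^2)^2 = 4^2 = 16
2^8 = (2^4)^2 = 16^2 = 256
2^9 = 2 * 2^8 = 2 * 256 = 512
2^18 = (2^9)^2 = 512^2 = 262144
2^19 = 2 * 2^18 = 2 * 262144 = 524288

Result: 524288
Multiplications needed: 6 (6 lines after 2^1)

2^19 = 524288. Using exponentiation by squaring, this requires 6 multiplications. The key idea: if the exponent is even, square the half-power; if odd, multiply by the base once.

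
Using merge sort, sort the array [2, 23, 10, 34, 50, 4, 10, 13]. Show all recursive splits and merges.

Merge sort trace:

Split: [2, 23, 10, 34, 50, 4, 10, 13] -> [2, 23, 10, 34] and [50, 4, 10, 13]
  Split: [2, 23, 10, 34] -> [2, 23] and [10, 34]
    Split: [2, 23] -> [2] and [23]
    Merge: [2] + [23] -> [2, 23]
    Split: [10, 34] -> [10] and [34]
    Merge: [10] + [34] -> [10, 34]
  Merge: [2, 23] + [10, 34] -> [2, 10, 23, 34]
  Split: [50, 4, 10, 13] -> [50, 4] and [10, 13]
    Split: [50, 4] -> [50] and [4]
    Merge: [50] + [4] -> [4, 50]
    Split: [10, 13] -> [10] and [13]
    Merge: [10] + [13] -> [10, 13]
  Merge: [4, 50] + [10, 13] -> [4, 10, 13, 50]
Merge: [2, 10, 23, 34] + [4, 10, 13, 50] -> [2, 4, 10, 10, 13, 23, 34, 50]

Final sorted array: [2, 4, 10, 10, 13, 23, 34, 50]

The merge sort proceeds by recursively splitting the array and merging sorted halves.
After all merges, the sorted array is [2, 4, 10, 10, 13, 23, 34, 50].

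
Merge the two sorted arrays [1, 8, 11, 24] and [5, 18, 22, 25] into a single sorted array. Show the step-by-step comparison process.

Merging process:

Compare 1 vs 5: take 1 from left. Merged: [1]
Compare 8 vs 5: take 5 from right. Merged: [1, 5]
Compare 8 vs 18: take 8 from left. Merged: [1, 5, 8]
Compare 11 vs 18: take 11 from left. Merged: [1, 5, 8, 11]
Compare 24 vs 18: take 18 from right. Merged: [1, 5, 8, 11, 18]
Compare 24 vs 22: take 22 from right. Merged: [1, 5, 8, 11, 18, 22]
Compare 24 vs 25: take 24 from left. Merged: [1, 5, 8, 11, 18, 22, 24]
Append remaining from right: [25]. Merged: [1, 5, 8, 11, 18, 22, 24, 25]

Final merged array: [1, 5, 8, 11, 18, 22, 24, 25]
Total comparisons: 7

The merged array is [1, 5, 8, 11, 18, 22, 24, 25], requiring 7 comparisons. The merge step runs in O(n) time where n is the total number of elements.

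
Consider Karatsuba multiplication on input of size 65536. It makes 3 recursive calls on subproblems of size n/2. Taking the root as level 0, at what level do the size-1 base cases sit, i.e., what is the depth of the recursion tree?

For divide and conquer with division factor 2:

Problem sizes at each level:
Level 0: 65536
Level 1: 32768
Level 2: 16384
Level 3: 8192
Level 4: 4096
Level 5: 2048
Level 6: 1024
Level 7: 512
Level 8: 256
Level 9: 128
Level 10: 64
Level 11: 32
Level 12: 16
Level 13: 8
Level 14: 4
Level 15: 2
Level 16: 1

The root is level 0 and the size-1 base case is level 16 (the tree spans levels 0 through 16, i.e. 17 levels counting the root), so the depth is the number of divisions: log_2(65536) = 16

The recursion tree depth is log_2(65536) = 16. At each level, the problem size is divided by 2, so it takes 16 divisions to reduce to a base case of size 1. The algorithm makes 3 recursive calls at each level.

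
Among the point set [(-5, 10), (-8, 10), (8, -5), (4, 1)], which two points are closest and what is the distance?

Computing all pairwise distances among 4 points:

d((-5, 10), (-8, 10)) = 3.0 <-- minimum
d((-5, 10), (8, -5)) = 19.8494
d((-5, 10), (4, 1)) = 12.7279
d((-8, 10), (8, -5)) = 21.9317
d((-8, 10), (4, 1)) = 15.0
d((8, -5), (4, 1)) = 7.2111

Closest pair: (-5, 10) and (-8, 10) with distance 3.0

The closest pair is (-5, 10) and (-8, 10) with Euclidean distance 3.0. For 4 points, brute-force pairwise comparison is shown above. For large n, the divide-and-conquer algorithm (sort by x, recurse on halves, check the dividing strip) achieves O(n log n).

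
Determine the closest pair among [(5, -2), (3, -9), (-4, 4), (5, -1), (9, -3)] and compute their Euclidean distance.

Computing all pairwise distances among 5 points:

d((5, -2), (3, -9)) = 7.2801
d((5, -2), (-4, 4)) = 10.8167
d((5, -2), (5, -1)) = 1.0 <-- minimum
d((5, -2), (9, -3)) = 4.1231
d((3, -9), (-4, 4)) = 14.7648
d((3, -9), (5, -1)) = 8.2462
d((3, -9), (9, -3)) = 8.4853
d((-4, 4), (5, -1)) = 10.2956
d((-4, 4), (9, -3)) = 14.7648
d((5, -1), (9, -3)) = 4.4721

Closest pair: (5, -2) and (5, -1) with distance 1.0

The closest pair is (5, -2) and (5, -1) with Euclidean distance 1.0. For 5 points, brute-force pairwise comparison is shown above. For large n, the divide-and-conquer algorithm (sort by x, recurse on halves, check the dividing strip) achieves O(n log n).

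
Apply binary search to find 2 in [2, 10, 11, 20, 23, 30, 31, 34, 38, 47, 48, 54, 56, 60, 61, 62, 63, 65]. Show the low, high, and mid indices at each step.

Binary search for 2 in [2, 10, 11, 20, 23, 30, 31, 34, 38, 47, 48, 54, 56, 60, 61, 62, 63, 65]:

lo=0, hi=17, mid=8, arr[mid]=38 -> 38 > 2, search left half
lo=0, hi=7, mid=3, arr[mid]=20 -> 20 > 2, search left half
lo=0, hi=2, mid=1, arr[mid]=10 -> 10 > 2, search left half
lo=0, hi=0, mid=0, arr[mid]=2 -> Found target at index 0!

Binary search finds 2 at index 0 after 4 comparisons. The search repeatedly halves the search space by comparing with the middle element.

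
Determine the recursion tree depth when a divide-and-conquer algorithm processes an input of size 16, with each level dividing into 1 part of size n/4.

For divide and conquer with division factor 4:

Problem sizes at each level:
Level 0: 16
Level 1: 4
Level 2: 1

The root is level 0 and the size-1 base case is level 2 (the tree spans levels 0 through 2, i.e. 3 levels counting the root), so the depth is the number of divisions: log_4(16) = 2

The recursion tree depth is log_4(16) = 2. At each level, the problem size is divided by 4, so it takes 2 divisions to reduce to a base case of size 1. The algorithm makes 1 recursive call at each level.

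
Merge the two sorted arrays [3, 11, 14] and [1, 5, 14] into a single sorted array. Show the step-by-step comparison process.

Merging process:

Compare 3 vs 1: take 1 from right. Merged: [1]
Compare 3 vs 5: take 3 from left. Merged: [1, 3]
Compare 11 vs 5: take 5 from right. Merged: [1, 3, 5]
Compare 11 vs 14: take 11 from left. Merged: [1, 3, 5, 11]
Compare 14 vs 14: take 14 from left. Merged: [1, 3, 5, 11, 14]
Append remaining from right: [14]. Merged: [1, 3, 5, 11, 14, 14]

Final merged array: [1, 3, 5, 11, 14, 14]
Total comparisons: 5

The merged array is [1, 3, 5, 11, 14, 14], requiring 5 comparisons. The merge step runs in O(n) time where n is the total number of elements.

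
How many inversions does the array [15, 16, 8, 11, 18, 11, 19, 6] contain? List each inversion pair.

Finding inversions in [15, 16, 8, 11, 18, 11, 19, 6]:

(0, 2): arr[0]=15 > arr[2]=8
(0, 3): arr[0]=15 > arr[3]=11
(0, 5): arr[0]=15 > arr[5]=11
(0, 7): arr[0]=15 > arr[7]=6
(1, 2): arr[1]=16 > arr[2]=8
(1, 3): arr[1]=16 > arr[3]=11
(1, 5): arr[1]=16 > arr[5]=11
(1, 7): arr[1]=16 > arr[7]=6
(2, 7): arr[2]=8 > arr[7]=6
(3, 7): arr[3]=11 > arr[7]=6
(4, 5): arr[4]=18 > arr[5]=11
(4, 7): arr[4]=18 > arr[7]=6
(5, 7): arr[5]=11 > arr[7]=6
(6, 7): arr[6]=19 > arr[7]=6

Total inversions: 14

The array has 14 inversion(s): (0,2), (0,3), (0,5), (0,7), (1,2), (1,3), (1,5), (1,7), (2,7), (3,7), (4,5), (4,7), (5,7), (6,7). Each pair (i,j) satisfies i < j and arr[i] > arr[j].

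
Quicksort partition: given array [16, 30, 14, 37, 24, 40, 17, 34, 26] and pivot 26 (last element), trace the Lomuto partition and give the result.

Lomuto partition with pivot = 26:

Initial array: [16, 30, 14, 37, 24, 40, 17, 34, 26]

arr[0]=16 <= 26: swap with position 0, array becomes [16, 30, 14, 37, 24, 40, 17, 34, 26]
arr[1]=30 > 26: no swap
arr[2]=14 <= 26: swap with position 1, array becomes [16, 14, 30, 37, 24, 40, 17, 34, 26]
arr[3]=37 > 26: no swap
arr[4]=24 <= 26: swap with position 2, array becomes [16, 14, 24, 37, 30, 40, 17, 34, 26]
arr[5]=40 > 26: no swap
arr[6]=17 <= 26: swap with position 3, array becomes [16, 14, 24, 17, 30, 40, 37, 34, 26]
arr[7]=34 > 26: no swap

Place pivot at position 4: [16, 14, 24, 17, 26, 40, 37, 34, 30]
Pivot position: 4

After partitioning with pivot 26, the array becomes [16, 14, 24, 17, 26, 40, 37, 34, 30]. The pivot is placed at index 4. All elements to the left of the pivot are <= 26, and all elements to the right are > 26.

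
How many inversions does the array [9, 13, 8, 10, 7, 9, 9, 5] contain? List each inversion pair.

Finding inversions in [9, 13, 8, 10, 7, 9, 9, 5]:

(0, 2): arr[0]=9 > arr[2]=8
(0, 4): arr[0]=9 > arr[4]=7
(0, 7): arr[0]=9 > arr[7]=5
(1, 2): arr[1]=13 > arr[2]=8
(1, 3): arr[1]=13 > arr[3]=10
(1, 4): arr[1]=13 > arr[4]=7
(1, 5): arr[1]=13 > arr[5]=9
(1, 6): arr[1]=13 > arr[6]=9
(1, 7): arr[1]=13 > arr[7]=5
(2, 4): arr[2]=8 > arr[4]=7
(2, 7): arr[2]=8 > arr[7]=5
(3, 4): arr[3]=10 > arr[4]=7
(3, 5): arr[3]=10 > arr[5]=9
(3, 6): arr[3]=10 > arr[6]=9
(3, 7): arr[3]=10 > arr[7]=5
(4, 7): arr[4]=7 > arr[7]=5
(5, 7): arr[5]=9 > arr[7]=5
(6, 7): arr[6]=9 > arr[7]=5

Total inversions: 18

The array has 18 inversion(s): (0,2), (0,4), (0,7), (1,2), (1,3), (1,4), (1,5), (1,6), (1,7), (2,4), (2,7), (3,4), (3,5), (3,6), (3,7), (4,7), (5,7), (6,7). Each pair (i,j) satisfies i < j and arr[i] > arr[j].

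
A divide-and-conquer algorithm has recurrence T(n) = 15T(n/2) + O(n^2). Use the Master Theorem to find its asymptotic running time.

Master Theorem for T(n) = 15T(n/2) + O(n^2):

a = 15, b = 2, c = 2
log_b(a) = log_2(15) = 3.9069

Case 1: c = 2 < log_2(15) = 3.9069
T(n) = O(n^(log_2 15))

For T(n) = 15T(n/2) + O(n^2): log_2(15) = 3.9069. This is Case 1 of the Master Theorem (c < log_b(a), work dominated by leaves), giving O(n^(log_2 15)).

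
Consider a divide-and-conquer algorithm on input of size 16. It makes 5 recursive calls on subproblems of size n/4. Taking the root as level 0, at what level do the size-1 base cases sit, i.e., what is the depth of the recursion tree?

For divide and conquer with division factor 4:

Problem sizes at each level:
Level 0: 16
Level 1: 4
Level 2: 1

The root is level 0 and the size-1 base case is level 2 (the tree spans levels 0 through 2, i.e. 3 levels counting the root), so the depth is the number of divisions: log_4(16) = 2

The recursion tree depth is log_4(16) = 2. At each level, the problem size is divided by 4, so it takes 2 divisions to reduce to a base case of size 1. The algorithm makes 5 recursive calls at each level.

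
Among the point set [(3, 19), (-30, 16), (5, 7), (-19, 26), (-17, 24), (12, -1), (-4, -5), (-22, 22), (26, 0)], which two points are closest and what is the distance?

Computing all pairwise distances among 9 points:

d((3, 19), (-30, 16)) = 33.1361
d((3, 19), (5, 7)) = 12.1655
d((3, 19), (-19, 26)) = 23.0868
d((3, 19), (-17, 24)) = 20.6155
d((3, 19), (12, -1)) = 21.9317
d((3, 19), (-4, -5)) = 25.0
d((3, 19), (-22, 22)) = 25.1794
d((3, 19), (26, 0)) = 29.8329
d((-30, 16), (5, 7)) = 36.1386
d((-30, 16), (-19, 26)) = 14.8661
d((-30, 16), (-17, 24)) = 15.2643
d((-30, 16), (12, -1)) = 45.31
d((-30, 16), (-4, -5)) = 33.4215
d((-30, 16), (-22, 22)) = 10.0
d((-30, 16), (26, 0)) = 58.2409
d((5, 7), (-19, 26)) = 30.6105
d((5, 7), (-17, 24)) = 27.8029
d((5, 7), (12, -1)) = 10.6301
d((5, 7), (-4, -5)) = 15.0
d((5, 7), (-22, 22)) = 30.8869
d((5, 7), (26, 0)) = 22.1359
d((-19, 26), (-17, 24)) = 2.8284 <-- minimum
d((-19, 26), (12, -1)) = 41.1096
d((-19, 26), (-4, -5)) = 34.4384
d((-19, 26), (-22, 22)) = 5.0
d((-19, 26), (26, 0)) = 51.9711
d((-17, 24), (12, -1)) = 38.2884
d((-17, 24), (-4, -5)) = 31.7805
d((-17, 24), (-22, 22)) = 5.3852
d((-17, 24), (26, 0)) = 49.2443
d((12, -1), (-4, -5)) = 16.4924
d((12, -1), (-22, 22)) = 41.0488
d((12, -1), (26, 0)) = 14.0357
d((-4, -5), (-22, 22)) = 32.45
d((-4, -5), (26, 0)) = 30.4138
d((-22, 22), (26, 0)) = 52.8015

Closest pair: (-19, 26) and (-17, 24) with distance 2.8284

The closest pair is (-19, 26) and (-17, 24) with Euclidean distance 2.8284. For 9 points, brute-force pairwise comparison is shown above. For large n, the divide-and-conquer algorithm (sort by x, recurse on halves, check the dividing strip) achieves O(n log n).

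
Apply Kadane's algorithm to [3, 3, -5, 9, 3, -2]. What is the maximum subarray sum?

Using Kadane's algorithm on [3, 3, -5, 9, 3, -2]:

Scanning through the array:
Position 1 (value 3): max_ending_here = 6, max_so_far = 6
Position 2 (value -5): max_ending_here = 1, max_so_far = 6
Position 3 (value 9): max_ending_here = 10, max_so_far = 10
Position 4 (value 3): max_ending_here = 13, max_so_far = 13
Position 5 (value -2): max_ending_here = 11, max_so_far = 13

Maximum subarray: [3, 3, -5, 9, 3]
Maximum sum: 13

The maximum subarray is [3, 3, -5, 9, 3] with sum 13. This subarray runs from index 0 to index 4.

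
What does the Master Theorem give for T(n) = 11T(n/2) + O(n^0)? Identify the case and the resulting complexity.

Master Theorem for T(n) = 11T(n/2) + O(n^0):

a = 11, b = 2, c = 0
log_b(a) = log_2(11) = 3.4594

Case 1: c = 0 < log_2(11) = 3.4594
T(n) = O(n^(log_2 11))

For T(n) = 11T(n/2) + O(n^0): log_2(11) = 3.4594. This is Case 1 of the Master Theorem (c < log_b(a), work dominated by leaves), giving O(n^(log_2 11)).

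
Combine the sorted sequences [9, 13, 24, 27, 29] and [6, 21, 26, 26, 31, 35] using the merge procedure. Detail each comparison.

Merging process:

Compare 9 vs 6: take 6 from right. Merged: [6]
Compare 9 vs 21: take 9 from left. Merged: [6, 9]
Compare 13 vs 21: take 13 from left. Merged: [6, 9, 13]
Compare 24 vs 21: take 21 from right. Merged: [6, 9, 13, 21]
Compare 24 vs 26: take 24 from left. Merged: [6, 9, 13, 21, 24]
Compare 27 vs 26: take 26 from right. Merged: [6, 9, 13, 21, 24, 26]
Compare 27 vs 26: take 26 from right. Merged: [6, 9, 13, 21, 24, 26, 26]
Compare 27 vs 31: take 27 from left. Merged: [6, 9, 13, 21, 24, 26, 26, 27]
Compare 29 vs 31: take 29 from left. Merged: [6, 9, 13, 21, 24, 26, 26, 27, 29]
Append remaining from right: [31, 35]. Merged: [6, 9, 13, 21, 24, 26, 26, 27, 29, 31, 35]

Final merged array: [6, 9, 13, 21, 24, 26, 26, 27, 29, 31, 35]
Total comparisons: 9

The merged array is [6, 9, 13, 21, 24, 26, 26, 27, 29, 31, 35], requiring 9 comparisons. The merge step runs in O(n) time where n is the total number of elements.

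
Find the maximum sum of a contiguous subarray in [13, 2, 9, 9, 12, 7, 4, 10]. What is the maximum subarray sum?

Using Kadane's algorithm on [13, 2, 9, 9, 12, 7, 4, 10]:

Scanning through the array:
Position 1 (value 2): max_ending_here = 15, max_so_far = 15
Position 2 (value 9): max_ending_here = 24, max_so_far = 24
Position 3 (value 9): max_ending_here = 33, max_so_far = 33
Position 4 (value 12): max_ending_here = 45, max_so_far = 45
Position 5 (value 7): max_ending_here = 52, max_so_far = 52
Position 6 (value 4): max_ending_here = 56, max_so_far = 56
Position 7 (value 10): max_ending_here = 66, max_so_far = 66

Maximum subarray: [13, 2, 9, 9, 12, 7, 4, 10]
Maximum sum: 66

The maximum subarray is [13, 2, 9, 9, 12, 7, 4, 10] with sum 66. This subarray runs from index 0 to index 7.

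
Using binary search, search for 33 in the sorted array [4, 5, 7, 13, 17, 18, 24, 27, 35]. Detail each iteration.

Binary search for 33 in [4, 5, 7, 13, 17, 18, 24, 27, 35]:

lo=0, hi=8, mid=4, arr[mid]=17 -> 17 < 33, search right half
lo=5, hi=8, mid=6, arr[mid]=24 -> 24 < 33, search right half
lo=7, hi=8, mid=7, arr[mid]=27 -> 27 < 33, search right half
lo=8, hi=8, mid=8, arr[mid]=35 -> 35 > 33, search left half
lo=8 > hi=7, target 33 not found

Binary search determines that 33 is not in the array after 4 comparisons. The search space was exhausted without finding the target.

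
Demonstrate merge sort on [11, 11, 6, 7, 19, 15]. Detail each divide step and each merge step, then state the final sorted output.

Merge sort trace:

Split: [11, 11, 6, 7, 19, 15] -> [11, 11, 6] and [7, 19, 15]
  Split: [11, 11, 6] -> [11] and [11, 6]
    Split: [11, 6] -> [11] and [6]
    Merge: [11] + [6] -> [6, 11]
  Merge: [11] + [6, 11] -> [6, 11, 11]
  Split: [7, 19, 15] -> [7] and [19, 15]
    Split: [19, 15] -> [19] and [15]
    Merge: [19] + [15] -> [15, 19]
  Merge: [7] + [15, 19] -> [7, 15, 19]
Merge: [6, 11, 11] + [7, 15, 19] -> [6, 7, 11, 11, 15, 19]

Final sorted array: [6, 7, 11, 11, 15, 19]

The merge sort proceeds by recursively splitting the array and merging sorted halves.
After all merges, the sorted array is [6, 7, 11, 11, 15, 19].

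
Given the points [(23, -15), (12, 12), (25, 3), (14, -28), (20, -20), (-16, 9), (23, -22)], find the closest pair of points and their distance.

Computing all pairwise distances among 7 points:

d((23, -15), (12, 12)) = 29.1548
d((23, -15), (25, 3)) = 18.1108
d((23, -15), (14, -28)) = 15.8114
d((23, -15), (20, -20)) = 5.831
d((23, -15), (-16, 9)) = 45.793
d((23, -15), (23, -22)) = 7.0
d((12, 12), (25, 3)) = 15.8114
d((12, 12), (14, -28)) = 40.05
d((12, 12), (20, -20)) = 32.9848
d((12, 12), (-16, 9)) = 28.1603
d((12, 12), (23, -22)) = 35.7351
d((25, 3), (14, -28)) = 32.8938
d((25, 3), (20, -20)) = 23.5372
d((25, 3), (-16, 9)) = 41.4367
d((25, 3), (23, -22)) = 25.0799
d((14, -28), (20, -20)) = 10.0
d((14, -28), (-16, 9)) = 47.634
d((14, -28), (23, -22)) = 10.8167
d((20, -20), (-16, 9)) = 46.2277
d((20, -20), (23, -22)) = 3.6056 <-- minimum
d((-16, 9), (23, -22)) = 49.8197

Closest pair: (20, -20) and (23, -22) with distance 3.6056

The closest pair is (20, -20) and (23, -22) with Euclidean distance 3.6056. For 7 points, brute-force pairwise comparison is shown above. For large n, the divide-and-conquer algorithm (sort by x, recurse on halves, check the dividing strip) achieves O(n log n).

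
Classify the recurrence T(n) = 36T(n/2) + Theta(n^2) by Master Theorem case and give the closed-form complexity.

Master Theorem for T(n) = 36T(n/2) + O(n^2):

a = 36, b = 2, c = 2
log_b(a) = log_2(36) = 5.1699

Case 1: c = 2 < log_2(36) = 5.1699
T(n) = O(n^(log_2 36))

For T(n) = 36T(n/2) + O(n^2): log_2(36) = 5.1699. This is Case 1 of the Master Theorem (c < log_b(a), work dominated by leaves), giving O(n^(log_2 36)).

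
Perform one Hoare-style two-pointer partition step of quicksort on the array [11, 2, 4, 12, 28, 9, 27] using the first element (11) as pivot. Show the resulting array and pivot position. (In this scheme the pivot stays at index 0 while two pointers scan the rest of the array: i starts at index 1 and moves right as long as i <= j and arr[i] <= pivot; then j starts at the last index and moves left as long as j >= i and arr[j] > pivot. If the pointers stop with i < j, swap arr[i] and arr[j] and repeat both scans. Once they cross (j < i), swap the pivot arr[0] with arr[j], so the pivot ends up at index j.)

Hoare-style two-pointer partition with pivot = 11:

Initial array: [11, 2, 4, 12, 28, 9, 27]

Pointers start at i = 1, j = 6.
i stops at index 3 (arr[3]=12 > 11), j stops at index 5 (arr[5]=9 <= 11): swap arr[3] and arr[5], array becomes [11, 2, 4, 9, 28, 12, 27]
i ends at 4, j ends at 3: the pointers have crossed (j < i), so scanning stops.

Swap pivot arr[0] with arr[3] to place pivot at position 3: [9, 2, 4, 11, 28, 12, 27]
Pivot position: 3

After partitioning with pivot 11, the array becomes [9, 2, 4, 11, 28, 12, 27]. The pivot is placed at index 3. All elements to the left of the pivot are <= 11, and all elements to the right are > 11.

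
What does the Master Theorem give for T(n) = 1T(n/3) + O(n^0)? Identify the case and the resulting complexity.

Master Theorem for T(n) = 1T(n/3) + O(n^0):

a = 1, b = 3, c = 0
log_b(a) = log_3(1) = 0.0000

Case 2: c = 0 = log_3(1) = 0.0000
T(n) = O(n^0 log n) = O(log n)

For T(n) = 1T(n/3) + O(n^0): log_3(1) = 0.0000. This is Case 2 of the Master Theorem (c = log_b(a), equal work at all levels), giving O(log n).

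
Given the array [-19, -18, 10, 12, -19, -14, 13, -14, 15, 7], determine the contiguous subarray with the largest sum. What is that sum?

Using Kadane's algorithm on [-19, -18, 10, 12, -19, -14, 13, -14, 15, 7]:

Scanning through the array:
Position 1 (value -18): max_ending_here = -18, max_so_far = -18
Position 2 (value 10): max_ending_here = 10, max_so_far = 10
Position 3 (value 12): max_ending_here = 22, max_so_far = 22
Position 4 (value -19): max_ending_here = 3, max_so_far = 22
Position 5 (value -14): max_ending_here = -11, max_so_far = 22
Position 6 (value 13): max_ending_here = 13, max_so_far = 22
Position 7 (value -14): max_ending_here = -1, max_so_far = 22
Position 8 (value 15): max_ending_here = 15, max_so_far = 22
Position 9 (value 7): max_ending_here = 22, max_so_far = 22

Maximum subarray: [10, 12]
Maximum sum: 22

The maximum subarray is [10, 12] with sum 22. This subarray runs from index 2 to index 3.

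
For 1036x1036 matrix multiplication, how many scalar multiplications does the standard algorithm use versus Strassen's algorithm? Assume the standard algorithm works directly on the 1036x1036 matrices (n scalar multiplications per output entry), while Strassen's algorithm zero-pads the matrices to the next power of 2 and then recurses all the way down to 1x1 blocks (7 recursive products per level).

Matrix multiplication for 1036x1036 matrices:

Strassen's algorithm requires power-of-2 dimensions. Pad 1036x1036 to 2048x2048 (next power of 2).

Standard algorithm: 1036^3 = 1111934656 multiplications
Strassen's algorithm: 7^(log2(2048)) = 7^11 = 1977326743 multiplications
Difference: 1111934656 - 1977326743 = -865392087 (Strassen uses MORE here due to padding overhead — for small or just-over-power-of-2 n, padding can outweigh the per-level savings)

Standard: 1111934656 multiplications (1036^3). Strassen: 1977326743 multiplications (7^11, after padding to 2048x2048). Strassen reduces 8 recursive multiplications to 7 at each level.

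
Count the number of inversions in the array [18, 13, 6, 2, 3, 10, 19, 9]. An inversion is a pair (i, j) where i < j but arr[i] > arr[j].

Finding inversions in [18, 13, 6, 2, 3, 10, 19, 9]:

(0, 1): arr[0]=18 > arr[1]=13
(0, 2): arr[0]=18 > arr[2]=6
(0, 3): arr[0]=18 > arr[3]=2
(0, 4): arr[0]=18 > arr[4]=3
(0, 5): arr[0]=18 > arr[5]=10
(0, 7): arr[0]=18 > arr[7]=9
(1, 2): arr[1]=13 > arr[2]=6
(1, 3): arr[1]=13 > arr[3]=2
(1, 4): arr[1]=13 > arr[4]=3
(1, 5): arr[1]=13 > arr[5]=10
(1, 7): arr[1]=13 > arr[7]=9
(2, 3): arr[2]=6 > arr[3]=2
(2, 4): arr[2]=6 > arr[4]=3
(5, 7): arr[5]=10 > arr[7]=9
(6, 7): arr[6]=19 > arr[7]=9

Total inversions: 15

The array has 15 inversion(s): (0,1), (0,2), (0,3), (0,4), (0,5), (0,7), (1,2), (1,3), (1,4), (1,5), (1,7), (2,3), (2,4), (5,7), (6,7). Each pair (i,j) satisfies i < j and arr[i] > arr[j].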